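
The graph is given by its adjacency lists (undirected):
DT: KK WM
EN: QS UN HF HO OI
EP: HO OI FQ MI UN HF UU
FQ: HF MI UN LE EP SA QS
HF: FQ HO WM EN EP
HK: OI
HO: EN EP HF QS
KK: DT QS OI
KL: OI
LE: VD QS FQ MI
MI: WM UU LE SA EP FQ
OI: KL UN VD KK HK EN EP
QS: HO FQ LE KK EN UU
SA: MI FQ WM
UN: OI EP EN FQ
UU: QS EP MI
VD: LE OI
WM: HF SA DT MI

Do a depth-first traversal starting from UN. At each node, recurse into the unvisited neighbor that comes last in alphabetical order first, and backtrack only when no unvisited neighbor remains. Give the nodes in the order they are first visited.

Visit UN
UN → OI
OI → VD
VD → LE
LE → QS
QS → UU
UU → MI
MI → WM
WM → SA
SA → FQ
FQ → HF
HF → HO
HO → EP
HO → EN
WM → DT
DT → KK
OI → KL
OI → HK

UN -> OI -> VD -> LE -> QS -> UU -> MI -> WM -> SA -> FQ -> HF -> HO -> EP -> EN -> DT -> KK -> KL -> HK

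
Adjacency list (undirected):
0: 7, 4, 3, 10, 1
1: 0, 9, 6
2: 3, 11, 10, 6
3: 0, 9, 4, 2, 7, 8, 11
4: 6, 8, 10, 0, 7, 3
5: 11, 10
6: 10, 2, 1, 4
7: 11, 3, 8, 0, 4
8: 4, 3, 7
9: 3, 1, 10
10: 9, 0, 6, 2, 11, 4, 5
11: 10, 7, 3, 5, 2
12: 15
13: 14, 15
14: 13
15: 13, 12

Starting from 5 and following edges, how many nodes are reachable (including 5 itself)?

12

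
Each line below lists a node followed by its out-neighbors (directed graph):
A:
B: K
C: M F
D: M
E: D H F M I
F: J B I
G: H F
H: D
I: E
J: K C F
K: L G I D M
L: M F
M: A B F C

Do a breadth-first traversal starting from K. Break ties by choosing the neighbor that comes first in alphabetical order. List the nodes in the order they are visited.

K, D, G, I, L, M, F, H, E, A, B, C, J

Visit K; enqueue D, G, I, L, M → queue [D, G, I, L, M]
Visit D → queue [G, I, L, M]
Visit G; enqueue F, H → queue [I, L, M, F, H]
Visit I; enqueue E → queue [L, M, F, H, E]
Visit L → queue [M, F, H, E]
Visit M; enqueue A, B, C → queue [F, H, E, A, B, C]
Visit F; enqueue J → queue [H, E, A, B, C, J]
Visit H → queue [E, A, B, C, J]
Visit E → queue [A, B, C, J]
Visit A → queue [B, C, J]
Visit B → queue [C, J]
Visit C → queue [J]
Visit J → queue []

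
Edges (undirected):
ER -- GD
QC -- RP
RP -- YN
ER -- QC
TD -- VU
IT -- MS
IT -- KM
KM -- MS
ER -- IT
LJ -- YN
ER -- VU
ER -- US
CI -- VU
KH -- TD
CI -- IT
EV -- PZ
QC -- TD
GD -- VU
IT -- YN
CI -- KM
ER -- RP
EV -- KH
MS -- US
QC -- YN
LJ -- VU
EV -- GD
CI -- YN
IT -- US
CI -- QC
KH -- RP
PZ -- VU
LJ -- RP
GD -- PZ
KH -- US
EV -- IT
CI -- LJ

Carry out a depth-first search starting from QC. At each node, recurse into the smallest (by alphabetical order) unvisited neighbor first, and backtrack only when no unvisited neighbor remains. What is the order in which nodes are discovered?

QC, CI, IT, ER, GD, EV, KH, RP, LJ, VU, PZ, TD, YN, US, MS, KM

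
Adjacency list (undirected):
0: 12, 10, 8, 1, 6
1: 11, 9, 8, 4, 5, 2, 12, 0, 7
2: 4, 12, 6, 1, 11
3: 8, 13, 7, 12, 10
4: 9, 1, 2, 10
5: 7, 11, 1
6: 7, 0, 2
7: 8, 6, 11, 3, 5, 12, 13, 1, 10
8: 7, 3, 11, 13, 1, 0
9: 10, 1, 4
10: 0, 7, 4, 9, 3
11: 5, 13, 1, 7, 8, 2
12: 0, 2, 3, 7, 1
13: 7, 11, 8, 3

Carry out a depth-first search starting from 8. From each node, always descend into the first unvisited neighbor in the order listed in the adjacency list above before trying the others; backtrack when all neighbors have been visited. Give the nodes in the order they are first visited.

Visit 8
8 → 7
7 → 6
6 → 0
0 → 12
12 → 2
2 → 4
4 → 9
9 → 10
10 → 3
3 → 13
13 → 11
11 → 5
5 → 1

8, 7, 6, 0, 12, 2, 4, 9, 10, 3, 13, 11, 5, 1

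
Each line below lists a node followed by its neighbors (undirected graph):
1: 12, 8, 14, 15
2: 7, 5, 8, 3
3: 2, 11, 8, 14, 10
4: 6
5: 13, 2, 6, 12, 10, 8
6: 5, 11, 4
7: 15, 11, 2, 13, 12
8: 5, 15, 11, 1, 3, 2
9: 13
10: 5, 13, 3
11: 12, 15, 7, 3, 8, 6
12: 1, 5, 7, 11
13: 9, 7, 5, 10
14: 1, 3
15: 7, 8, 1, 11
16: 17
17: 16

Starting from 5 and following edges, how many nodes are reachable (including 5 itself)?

15

BFS from 5 visits: 5, 13, 12, 10, 8, 6, 2, 9, 7, 11, 1, 3, 15, 4, 14
Reachable nodes: 15 of 17 total.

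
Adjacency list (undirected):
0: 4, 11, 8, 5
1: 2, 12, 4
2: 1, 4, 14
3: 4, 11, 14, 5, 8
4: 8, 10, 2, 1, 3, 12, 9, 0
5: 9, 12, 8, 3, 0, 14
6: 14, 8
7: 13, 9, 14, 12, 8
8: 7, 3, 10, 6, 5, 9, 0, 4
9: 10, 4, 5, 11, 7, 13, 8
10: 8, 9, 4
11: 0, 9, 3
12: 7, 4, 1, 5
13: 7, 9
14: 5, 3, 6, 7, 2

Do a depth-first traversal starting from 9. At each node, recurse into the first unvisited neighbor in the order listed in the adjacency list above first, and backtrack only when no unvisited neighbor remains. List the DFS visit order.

Visit 9
9 → 10
10 → 8
8 → 7
7 → 13
7 → 14
14 → 5
5 → 12
12 → 4
4 → 2
2 → 1
4 → 3
3 → 11
11 → 0
14 → 6

9, 10, 8, 7, 13, 14, 5, 12, 4, 2, 1, 3, 11, 0, 6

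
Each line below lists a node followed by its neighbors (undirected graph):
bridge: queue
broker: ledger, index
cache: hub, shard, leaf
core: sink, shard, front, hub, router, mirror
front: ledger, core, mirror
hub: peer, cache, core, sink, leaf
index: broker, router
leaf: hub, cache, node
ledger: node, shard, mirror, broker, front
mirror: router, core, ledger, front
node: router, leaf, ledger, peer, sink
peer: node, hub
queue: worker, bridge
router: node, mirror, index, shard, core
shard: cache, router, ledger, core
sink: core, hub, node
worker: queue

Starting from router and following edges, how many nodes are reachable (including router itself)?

14

BFS from router visits: router, node, mirror, index, shard, core, leaf, ledger, peer, sink, front, broker, cache, hub
Reachable nodes: 14 of 17 total.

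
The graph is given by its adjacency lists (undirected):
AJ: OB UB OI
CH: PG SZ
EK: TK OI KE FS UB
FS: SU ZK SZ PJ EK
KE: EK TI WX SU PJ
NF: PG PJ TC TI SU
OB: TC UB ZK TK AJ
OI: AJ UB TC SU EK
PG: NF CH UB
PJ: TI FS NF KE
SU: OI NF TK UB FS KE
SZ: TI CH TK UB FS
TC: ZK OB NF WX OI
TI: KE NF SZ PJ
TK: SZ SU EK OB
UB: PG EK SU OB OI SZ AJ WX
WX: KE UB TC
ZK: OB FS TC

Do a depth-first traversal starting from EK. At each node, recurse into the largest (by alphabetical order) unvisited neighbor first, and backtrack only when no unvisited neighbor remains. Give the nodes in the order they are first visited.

Visit EK
EK → UB
UB → WX
WX → TC
TC → ZK
ZK → OB
OB → TK
TK → SZ
SZ → TI
TI → PJ
PJ → NF
NF → SU
SU → OI
OI → AJ
SU → KE
SU → FS
NF → PG
PG → CH

EK -> UB -> WX -> TC -> ZK -> OB -> TK -> SZ -> TI -> PJ -> NF -> SU -> OI -> AJ -> KE -> FS -> PG -> CH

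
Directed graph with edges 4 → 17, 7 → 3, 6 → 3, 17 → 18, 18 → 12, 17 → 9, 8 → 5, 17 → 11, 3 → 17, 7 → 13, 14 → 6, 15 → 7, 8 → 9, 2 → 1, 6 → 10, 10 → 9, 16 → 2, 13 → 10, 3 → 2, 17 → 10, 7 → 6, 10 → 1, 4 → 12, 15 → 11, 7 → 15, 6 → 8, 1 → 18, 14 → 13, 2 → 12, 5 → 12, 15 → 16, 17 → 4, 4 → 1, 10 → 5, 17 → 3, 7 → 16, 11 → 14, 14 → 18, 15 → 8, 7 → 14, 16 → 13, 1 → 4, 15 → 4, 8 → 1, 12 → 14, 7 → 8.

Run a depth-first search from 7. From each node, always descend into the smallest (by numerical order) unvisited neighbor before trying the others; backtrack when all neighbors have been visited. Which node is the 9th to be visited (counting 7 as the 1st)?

8

Visit 7
7 → 3
3 → 2
2 → 1
1 → 4
4 → 12
12 → 14
14 → 6
6 → 8
8 → 5
8 → 9
6 → 10
14 → 13
14 → 18
4 → 17
17 → 11
7 → 15
15 → 16

Visit order: 7, 3, 2, 1, 4, 12, 14, 6, 8, 5, 9, 10, 13, 18, 17, 11, 15, 16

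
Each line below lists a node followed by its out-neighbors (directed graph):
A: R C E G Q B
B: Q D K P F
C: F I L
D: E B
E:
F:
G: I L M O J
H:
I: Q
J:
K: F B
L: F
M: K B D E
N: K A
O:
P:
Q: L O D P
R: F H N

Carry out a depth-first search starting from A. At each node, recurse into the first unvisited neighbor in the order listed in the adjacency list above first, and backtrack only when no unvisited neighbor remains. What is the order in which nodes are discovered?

Visit A
A → R
R → F
R → H
R → N
N → K
K → B
B → Q
Q → L
Q → O
Q → D
D → E
Q → P
A → C
C → I
A → G
G → M
G → J

A → R → F → H → N → K → B → Q → L → O → D → E → P → C → I → G → M → J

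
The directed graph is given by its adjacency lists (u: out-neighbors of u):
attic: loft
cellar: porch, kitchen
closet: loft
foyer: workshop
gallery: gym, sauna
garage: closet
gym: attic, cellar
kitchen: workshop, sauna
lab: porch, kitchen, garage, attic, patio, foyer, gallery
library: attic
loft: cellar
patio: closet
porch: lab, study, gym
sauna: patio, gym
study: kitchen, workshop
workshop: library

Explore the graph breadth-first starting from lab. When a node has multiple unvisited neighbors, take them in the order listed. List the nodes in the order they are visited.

Visit lab; enqueue porch, kitchen, garage, attic, patio, foyer, gallery → queue [porch, kitchen, garage, attic, patio, foyer, gallery]
Visit porch; enqueue study, gym → queue [kitchen, garage, attic, patio, foyer, gallery, study, gym]
Visit kitchen; enqueue workshop, sauna → queue [garage, attic, patio, foyer, gallery, study, gym, workshop, sauna]
Visit garage; enqueue closet → queue [attic, patio, foyer, gallery, study, gym, workshop, sauna, closet]
Visit attic; enqueue loft → queue [patio, foyer, gallery, study, gym, workshop, sauna, closet, loft]
Visit patio → queue [foyer, gallery, study, gym, workshop, sauna, closet, loft]
Visit foyer → queue [gallery, study, gym, workshop, sauna, closet, loft]
Visit gallery → queue [study, gym, workshop, sauna, closet, loft]
Visit study → queue [gym, workshop, sauna, closet, loft]
Visit gym; enqueue cellar → queue [workshop, sauna, closet, loft, cellar]
Visit workshop; enqueue library → queue [sauna, closet, loft, cellar, library]
Visit sauna → queue [closet, loft, cellar, library]
Visit closet → queue [loft, cellar, library]
Visit loft → queue [cellar, library]
Visit cellar → queue [library]
Visit library → queue []

lab → porch → kitchen → garage → attic → patio → foyer → gallery → study → gym → workshop → sauna → closet → loft → cellar → library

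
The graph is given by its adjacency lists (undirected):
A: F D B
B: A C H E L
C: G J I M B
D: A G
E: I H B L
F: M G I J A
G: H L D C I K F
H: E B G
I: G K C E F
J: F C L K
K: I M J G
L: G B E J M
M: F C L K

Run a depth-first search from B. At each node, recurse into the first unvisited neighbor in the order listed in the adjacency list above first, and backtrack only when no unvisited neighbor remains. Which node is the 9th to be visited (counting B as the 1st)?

Visit B
B → A
A → F
F → M
M → C
C → G
G → H
H → E
E → I
I → K
K → J
J → L
G → D

Visit order: B, A, F, M, C, G, H, E, I, K, J, L, D

I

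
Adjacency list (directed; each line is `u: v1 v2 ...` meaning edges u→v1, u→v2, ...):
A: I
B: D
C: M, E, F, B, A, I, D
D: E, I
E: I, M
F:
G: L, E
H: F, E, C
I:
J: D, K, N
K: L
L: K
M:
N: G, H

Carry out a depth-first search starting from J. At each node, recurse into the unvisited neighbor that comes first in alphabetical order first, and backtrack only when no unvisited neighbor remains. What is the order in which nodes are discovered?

J → D → E → I → M → K → L → N → G → H → C → A → B → F

Visit J
J → D
D → E
E → I
E → M
J → K
K → L
J → N
N → G
N → H
H → C
C → A
C → B
C → F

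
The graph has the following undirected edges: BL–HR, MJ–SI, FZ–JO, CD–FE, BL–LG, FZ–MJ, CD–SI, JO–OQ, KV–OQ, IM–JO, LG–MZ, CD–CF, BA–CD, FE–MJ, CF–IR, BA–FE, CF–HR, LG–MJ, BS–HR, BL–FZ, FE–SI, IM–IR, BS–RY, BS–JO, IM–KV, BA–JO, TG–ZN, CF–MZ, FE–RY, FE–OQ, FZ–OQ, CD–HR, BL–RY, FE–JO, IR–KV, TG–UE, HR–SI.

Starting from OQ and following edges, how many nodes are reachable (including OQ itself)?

18

BFS from OQ visits: OQ, FE, FZ, JO, KV, BA, CD, MJ, RY, SI, BL, BS, IM, IR, CF, HR, LG, MZ
Reachable nodes: 18 of 21 total.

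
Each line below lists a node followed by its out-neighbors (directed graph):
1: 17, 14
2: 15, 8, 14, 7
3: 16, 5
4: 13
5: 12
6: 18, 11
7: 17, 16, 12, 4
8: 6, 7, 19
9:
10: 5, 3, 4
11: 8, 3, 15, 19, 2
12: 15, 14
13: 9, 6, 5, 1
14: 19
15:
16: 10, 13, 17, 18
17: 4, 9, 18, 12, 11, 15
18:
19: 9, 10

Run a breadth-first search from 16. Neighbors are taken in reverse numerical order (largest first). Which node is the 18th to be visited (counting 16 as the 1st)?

Visit 16; enqueue 18, 17, 13, 10 → queue [18, 17, 13, 10]
Visit 18 → queue [17, 13, 10]
Visit 17; enqueue 15, 12, 11, 9, 4 → queue [13, 10, 15, 12, 11, 9, 4]
Visit 13; enqueue 6, 5, 1 → queue [10, 15, 12, 11, 9, 4, 6, 5, 1]
Visit 10; enqueue 3 → queue [15, 12, 11, 9, 4, 6, 5, 1, 3]
Visit 15 → queue [12, 11, 9, 4, 6, 5, 1, 3]
Visit 12; enqueue 14 → queue [11, 9, 4, 6, 5, 1, 3, 14]
Visit 11; enqueue 19, 8, 2 → queue [9, 4, 6, 5, 1, 3, 14, 19, 8, 2]
Visit 9 → queue [4, 6, 5, 1, 3, 14, 19, 8, 2]
Visit 4 → queue [6, 5, 1, 3, 14, 19, 8, 2]
Visit 6 → queue [5, 1, 3, 14, 19, 8, 2]
Visit 5 → queue [1, 3, 14, 19, 8, 2]
Visit 1 → queue [3, 14, 19, 8, 2]
Visit 3 → queue [14, 19, 8, 2]
Visit 14 → queue [19, 8, 2]
Visit 19 → queue [8, 2]
Visit 8; enqueue 7 → queue [2, 7]
Visit 2 → queue [7]
Visit 7 → queue []

Visit order: 16, 18, 17, 13, 10, 15, 12, 11, 9, 4, 6, 5, 1, 3, 14, 19, 8, 2, 7

2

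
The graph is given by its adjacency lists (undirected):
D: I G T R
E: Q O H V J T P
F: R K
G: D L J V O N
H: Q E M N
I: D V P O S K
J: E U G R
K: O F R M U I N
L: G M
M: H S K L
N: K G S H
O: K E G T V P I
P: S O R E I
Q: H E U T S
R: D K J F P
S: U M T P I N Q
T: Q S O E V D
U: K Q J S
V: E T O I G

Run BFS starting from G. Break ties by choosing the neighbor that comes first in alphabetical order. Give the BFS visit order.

G, D, J, L, N, O, V, I, R, T, E, U, M, H, K, S, P, F, Q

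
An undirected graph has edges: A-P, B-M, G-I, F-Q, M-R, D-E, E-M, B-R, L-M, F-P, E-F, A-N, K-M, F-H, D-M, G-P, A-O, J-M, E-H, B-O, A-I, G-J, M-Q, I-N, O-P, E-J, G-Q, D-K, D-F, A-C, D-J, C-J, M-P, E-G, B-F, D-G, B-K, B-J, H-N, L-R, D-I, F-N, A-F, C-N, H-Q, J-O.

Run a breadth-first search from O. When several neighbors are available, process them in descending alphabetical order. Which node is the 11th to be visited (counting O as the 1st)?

Visit O; enqueue P, J, B, A → queue [P, J, B, A]
Visit P; enqueue M, G, F → queue [J, B, A, M, G, F]
Visit J; enqueue E, D, C → queue [B, A, M, G, F, E, D, C]
Visit B; enqueue R, K → queue [A, M, G, F, E, D, C, R, K]
Visit A; enqueue N, I → queue [M, G, F, E, D, C, R, K, N, I]
Visit M; enqueue Q, L → queue [G, F, E, D, C, R, K, N, I, Q, L]
Visit G → queue [F, E, D, C, R, K, N, I, Q, L]
Visit F; enqueue H → queue [E, D, C, R, K, N, I, Q, L, H]
Visit E → queue [D, C, R, K, N, I, Q, L, H]
Visit D → queue [C, R, K, N, I, Q, L, H]
Visit C → queue [R, K, N, I, Q, L, H]
Visit R → queue [K, N, I, Q, L, H]
Visit K → queue [N, I, Q, L, H]
Visit N → queue [I, Q, L, H]
Visit I → queue [Q, L, H]
Visit Q → queue [L, H]
Visit L → queue [H]
Visit H → queue []

Visit order: O, P, J, B, A, M, G, F, E, D, C, R, K, N, I, Q, L, H

C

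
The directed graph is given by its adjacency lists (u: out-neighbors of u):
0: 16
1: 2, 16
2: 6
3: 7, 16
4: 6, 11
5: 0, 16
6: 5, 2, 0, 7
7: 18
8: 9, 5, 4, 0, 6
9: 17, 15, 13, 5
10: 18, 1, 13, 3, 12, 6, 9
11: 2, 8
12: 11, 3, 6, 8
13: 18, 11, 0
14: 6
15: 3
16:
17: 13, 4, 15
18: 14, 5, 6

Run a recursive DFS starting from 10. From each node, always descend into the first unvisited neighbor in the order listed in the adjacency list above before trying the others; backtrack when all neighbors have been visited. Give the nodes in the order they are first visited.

10 → 18 → 14 → 6 → 5 → 0 → 16 → 2 → 7 → 1 → 13 → 11 → 8 → 9 → 17 → 4 → 15 → 3 → 12

Visit 10
10 → 18
18 → 14
14 → 6
6 → 5
5 → 0
0 → 16
6 → 2
6 → 7
10 → 1
10 → 13
13 → 11
11 → 8
8 → 9
9 → 17
17 → 4
17 → 15
15 → 3
10 → 12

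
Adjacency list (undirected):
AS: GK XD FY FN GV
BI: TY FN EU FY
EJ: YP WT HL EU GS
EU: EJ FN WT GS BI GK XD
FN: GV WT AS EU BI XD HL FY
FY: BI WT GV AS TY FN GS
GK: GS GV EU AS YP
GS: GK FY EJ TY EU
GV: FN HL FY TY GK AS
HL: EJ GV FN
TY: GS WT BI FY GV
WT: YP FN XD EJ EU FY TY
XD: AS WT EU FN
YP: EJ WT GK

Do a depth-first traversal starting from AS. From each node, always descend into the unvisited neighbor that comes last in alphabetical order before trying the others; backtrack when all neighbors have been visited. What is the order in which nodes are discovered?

AS, XD, WT, YP, GK, GV, TY, GS, FY, FN, HL, EJ, EU, BI

Visit AS
AS → XD
XD → WT
WT → YP
YP → GK
GK → GV
GV → TY
TY → GS
GS → FY
FY → FN
FN → HL
HL → EJ
EJ → EU
EU → BI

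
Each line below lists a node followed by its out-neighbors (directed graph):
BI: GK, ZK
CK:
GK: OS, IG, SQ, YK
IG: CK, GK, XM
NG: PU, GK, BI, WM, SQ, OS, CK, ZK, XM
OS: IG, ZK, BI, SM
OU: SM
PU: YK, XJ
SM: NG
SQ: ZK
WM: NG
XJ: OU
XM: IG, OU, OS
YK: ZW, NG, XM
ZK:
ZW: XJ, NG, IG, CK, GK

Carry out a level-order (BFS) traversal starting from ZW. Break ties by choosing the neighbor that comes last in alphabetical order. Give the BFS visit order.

Visit ZW; enqueue XJ, NG, IG, GK, CK → queue [XJ, NG, IG, GK, CK]
Visit XJ; enqueue OU → queue [NG, IG, GK, CK, OU]
Visit NG; enqueue ZK, XM, WM, SQ, PU, OS, BI → queue [IG, GK, CK, OU, ZK, XM, WM, SQ, PU, OS, BI]
Visit IG → queue [GK, CK, OU, ZK, XM, WM, SQ, PU, OS, BI]
Visit GK; enqueue YK → queue [CK, OU, ZK, XM, WM, SQ, PU, OS, BI, YK]
Visit CK → queue [OU, ZK, XM, WM, SQ, PU, OS, BI, YK]
Visit OU; enqueue SM → queue [ZK, XM, WM, SQ, PU, OS, BI, YK, SM]
Visit ZK → queue [XM, WM, SQ, PU, OS, BI, YK, SM]
Visit XM → queue [WM, SQ, PU, OS, BI, YK, SM]
Visit WM → queue [SQ, PU, OS, BI, YK, SM]
Visit SQ → queue [PU, OS, BI, YK, SM]
Visit PU → queue [OS, BI, YK, SM]
Visit OS → queue [BI, YK, SM]
Visit BI → queue [YK, SM]
Visit YK → queue [SM]
Visit SM → queue []

ZW -> XJ -> NG -> IG -> GK -> CK -> OU -> ZK -> XM -> WM -> SQ -> PU -> OS -> BI -> YK -> SM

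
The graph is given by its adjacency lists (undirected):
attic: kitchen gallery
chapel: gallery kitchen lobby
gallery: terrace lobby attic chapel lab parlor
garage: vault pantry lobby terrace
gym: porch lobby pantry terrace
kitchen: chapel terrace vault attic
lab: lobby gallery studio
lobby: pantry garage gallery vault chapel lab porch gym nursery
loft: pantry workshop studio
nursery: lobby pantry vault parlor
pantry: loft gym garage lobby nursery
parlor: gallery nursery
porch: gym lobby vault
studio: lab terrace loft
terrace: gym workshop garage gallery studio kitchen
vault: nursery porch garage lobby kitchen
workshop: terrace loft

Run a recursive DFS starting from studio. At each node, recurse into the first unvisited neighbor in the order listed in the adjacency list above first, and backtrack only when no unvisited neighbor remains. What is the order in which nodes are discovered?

Visit studio
studio → lab
lab → lobby
lobby → pantry
pantry → loft
loft → workshop
workshop → terrace
terrace → gym
gym → porch
porch → vault
vault → nursery
nursery → parlor
parlor → gallery
gallery → attic
attic → kitchen
kitchen → chapel
vault → garage

studio, lab, lobby, pantry, loft, workshop, terrace, gym, porch, vault, nursery, parlor, gallery, attic, kitchen, chapel, garage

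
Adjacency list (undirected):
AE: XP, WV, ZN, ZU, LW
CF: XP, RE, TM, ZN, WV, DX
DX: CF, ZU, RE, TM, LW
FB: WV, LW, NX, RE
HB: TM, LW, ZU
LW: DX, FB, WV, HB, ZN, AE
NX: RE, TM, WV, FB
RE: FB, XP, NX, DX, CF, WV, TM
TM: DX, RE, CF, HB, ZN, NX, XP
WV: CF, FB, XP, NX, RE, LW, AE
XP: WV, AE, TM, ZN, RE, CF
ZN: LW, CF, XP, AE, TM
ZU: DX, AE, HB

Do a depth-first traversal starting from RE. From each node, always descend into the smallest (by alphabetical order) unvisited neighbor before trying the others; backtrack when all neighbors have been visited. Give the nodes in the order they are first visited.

Visit RE
RE → CF
CF → DX
DX → LW
LW → AE
AE → WV
WV → FB
FB → NX
NX → TM
TM → HB
HB → ZU
TM → XP
XP → ZN

RE, CF, DX, LW, AE, WV, FB, NX, TM, HB, ZU, XP, ZN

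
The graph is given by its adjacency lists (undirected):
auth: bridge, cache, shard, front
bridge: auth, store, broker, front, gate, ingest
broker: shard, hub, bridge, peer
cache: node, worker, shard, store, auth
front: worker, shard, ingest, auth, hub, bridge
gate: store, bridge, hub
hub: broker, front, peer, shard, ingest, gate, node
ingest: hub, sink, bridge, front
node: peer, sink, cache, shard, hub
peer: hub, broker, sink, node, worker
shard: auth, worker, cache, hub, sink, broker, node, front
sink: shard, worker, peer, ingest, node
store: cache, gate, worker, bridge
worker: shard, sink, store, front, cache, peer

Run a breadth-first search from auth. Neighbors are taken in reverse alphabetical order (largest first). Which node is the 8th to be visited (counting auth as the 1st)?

node

Visit auth; enqueue shard, front, cache, bridge → queue [shard, front, cache, bridge]
Visit shard; enqueue worker, sink, node, hub, broker → queue [front, cache, bridge, worker, sink, node, hub, broker]
Visit front; enqueue ingest → queue [cache, bridge, worker, sink, node, hub, broker, ingest]
Visit cache; enqueue store → queue [bridge, worker, sink, node, hub, broker, ingest, store]
Visit bridge; enqueue gate → queue [worker, sink, node, hub, broker, ingest, store, gate]
Visit worker; enqueue peer → queue [sink, node, hub, broker, ingest, store, gate, peer]
Visit sink → queue [node, hub, broker, ingest, store, gate, peer]
Visit node → queue [hub, broker, ingest, store, gate, peer]
Visit hub → queue [broker, ingest, store, gate, peer]
Visit broker → queue [ingest, store, gate, peer]
Visit ingest → queue [store, gate, peer]
Visit store → queue [gate, peer]
Visit gate → queue [peer]
Visit peer → queue []

Visit order: auth, shard, front, cache, bridge, worker, sink, node, hub, broker, ingest, store, gate, peer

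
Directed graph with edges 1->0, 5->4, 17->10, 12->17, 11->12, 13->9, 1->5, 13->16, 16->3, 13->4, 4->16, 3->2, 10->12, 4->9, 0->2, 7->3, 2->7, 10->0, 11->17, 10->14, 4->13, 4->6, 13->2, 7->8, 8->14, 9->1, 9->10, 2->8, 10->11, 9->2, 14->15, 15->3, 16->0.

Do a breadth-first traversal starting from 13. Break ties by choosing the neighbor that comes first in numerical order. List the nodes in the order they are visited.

13 -> 2 -> 4 -> 9 -> 16 -> 7 -> 8 -> 6 -> 1 -> 10 -> 0 -> 3 -> 14 -> 5 -> 11 -> 12 -> 15 -> 17

Visit 13; enqueue 2, 4, 9, 16 → queue [2, 4, 9, 16]
Visit 2; enqueue 7, 8 → queue [4, 9, 16, 7, 8]
Visit 4; enqueue 6 → queue [9, 16, 7, 8, 6]
Visit 9; enqueue 1, 10 → queue [16, 7, 8, 6, 1, 10]
Visit 16; enqueue 0, 3 → queue [7, 8, 6, 1, 10, 0, 3]
Visit 7 → queue [8, 6, 1, 10, 0, 3]
Visit 8; enqueue 14 → queue [6, 1, 10, 0, 3, 14]
Visit 6 → queue [1, 10, 0, 3, 14]
Visit 1; enqueue 5 → queue [10, 0, 3, 14, 5]
Visit 10; enqueue 11, 12 → queue [0, 3, 14, 5, 11, 12]
Visit 0 → queue [3, 14, 5, 11, 12]
Visit 3 → queue [14, 5, 11, 12]
Visit 14; enqueue 15 → queue [5, 11, 12, 15]
Visit 5 → queue [11, 12, 15]
Visit 11; enqueue 17 → queue [12, 15, 17]
Visit 12 → queue [15, 17]
Visit 15 → queue [17]
Visit 17 → queue []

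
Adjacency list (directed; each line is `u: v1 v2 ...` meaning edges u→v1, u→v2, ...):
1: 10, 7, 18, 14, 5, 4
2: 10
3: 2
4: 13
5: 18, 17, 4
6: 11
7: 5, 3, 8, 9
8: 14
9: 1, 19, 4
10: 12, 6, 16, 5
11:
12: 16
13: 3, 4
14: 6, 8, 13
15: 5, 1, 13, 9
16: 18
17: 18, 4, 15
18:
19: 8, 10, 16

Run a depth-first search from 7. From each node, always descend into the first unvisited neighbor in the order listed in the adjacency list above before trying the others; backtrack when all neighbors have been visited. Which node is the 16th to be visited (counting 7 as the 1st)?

14

Visit 7
7 → 5
5 → 18
5 → 17
17 → 4
4 → 13
13 → 3
3 → 2
2 → 10
10 → 12
12 → 16
10 → 6
6 → 11
17 → 15
15 → 1
1 → 14
14 → 8
15 → 9
9 → 19

Visit order: 7, 5, 18, 17, 4, 13, 3, 2, 10, 12, 16, 6, 11, 15, 1, 14, 8, 9, 19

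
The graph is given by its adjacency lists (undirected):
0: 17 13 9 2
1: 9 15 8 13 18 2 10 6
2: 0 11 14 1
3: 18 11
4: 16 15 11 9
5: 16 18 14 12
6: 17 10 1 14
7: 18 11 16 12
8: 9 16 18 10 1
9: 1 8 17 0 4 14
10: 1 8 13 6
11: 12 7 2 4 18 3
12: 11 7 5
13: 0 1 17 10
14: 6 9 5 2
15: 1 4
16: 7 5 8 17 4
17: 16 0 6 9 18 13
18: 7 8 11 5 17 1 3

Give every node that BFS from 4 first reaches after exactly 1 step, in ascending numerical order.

9, 11, 15, 16

Level 0: 4
Level 1: 9, 11, 15, 16
Level 2: 0, 1, 2, 3, 5, 7, 8, 12, 14, 17, 18
Level 3: 6, 10, 13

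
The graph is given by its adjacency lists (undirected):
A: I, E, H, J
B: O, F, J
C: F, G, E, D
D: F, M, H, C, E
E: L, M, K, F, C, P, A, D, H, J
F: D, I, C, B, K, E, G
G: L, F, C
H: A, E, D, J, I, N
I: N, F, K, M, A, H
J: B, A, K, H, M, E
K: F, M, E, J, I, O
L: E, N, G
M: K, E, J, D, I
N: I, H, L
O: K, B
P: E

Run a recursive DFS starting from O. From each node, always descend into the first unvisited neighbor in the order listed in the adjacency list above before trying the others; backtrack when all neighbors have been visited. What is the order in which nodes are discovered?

Visit O
O → K
K → F
F → D
D → M
M → E
E → L
L → N
N → I
I → A
A → H
H → J
J → B
L → G
G → C
E → P

O K F D M E L N I A H J B G C P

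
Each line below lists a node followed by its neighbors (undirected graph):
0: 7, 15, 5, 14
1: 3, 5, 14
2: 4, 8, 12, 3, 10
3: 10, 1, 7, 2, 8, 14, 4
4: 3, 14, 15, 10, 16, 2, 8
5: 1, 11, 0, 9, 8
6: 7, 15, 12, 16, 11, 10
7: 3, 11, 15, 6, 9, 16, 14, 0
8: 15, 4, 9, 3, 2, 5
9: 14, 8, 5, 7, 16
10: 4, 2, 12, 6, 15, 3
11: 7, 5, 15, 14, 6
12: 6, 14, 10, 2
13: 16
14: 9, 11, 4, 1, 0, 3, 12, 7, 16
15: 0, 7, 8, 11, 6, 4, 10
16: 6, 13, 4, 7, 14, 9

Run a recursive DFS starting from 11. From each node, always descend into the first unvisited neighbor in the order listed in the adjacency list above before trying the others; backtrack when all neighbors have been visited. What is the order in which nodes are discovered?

Visit 11
11 → 7
7 → 3
3 → 10
10 → 4
4 → 14
14 → 9
9 → 8
8 → 15
15 → 0
0 → 5
5 → 1
15 → 6
6 → 12
12 → 2
6 → 16
16 → 13

11 7 3 10 4 14 9 8 15 0 5 1 6 12 2 16 13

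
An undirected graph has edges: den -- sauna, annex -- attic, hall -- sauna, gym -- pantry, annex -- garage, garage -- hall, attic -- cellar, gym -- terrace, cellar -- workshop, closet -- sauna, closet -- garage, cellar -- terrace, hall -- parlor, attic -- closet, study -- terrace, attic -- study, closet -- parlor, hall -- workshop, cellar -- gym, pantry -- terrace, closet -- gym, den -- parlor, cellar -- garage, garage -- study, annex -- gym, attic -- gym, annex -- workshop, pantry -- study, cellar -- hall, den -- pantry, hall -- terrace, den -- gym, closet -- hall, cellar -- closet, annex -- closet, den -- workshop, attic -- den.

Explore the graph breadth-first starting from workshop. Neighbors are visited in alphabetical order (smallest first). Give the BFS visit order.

workshop → annex → cellar → den → hall → attic → closet → garage → gym → terrace → pantry → parlor → sauna → study

Visit workshop; enqueue annex, cellar, den, hall → queue [annex, cellar, den, hall]
Visit annex; enqueue attic, closet, garage, gym → queue [cellar, den, hall, attic, closet, garage, gym]
Visit cellar; enqueue terrace → queue [den, hall, attic, closet, garage, gym, terrace]
Visit den; enqueue pantry, parlor, sauna → queue [hall, attic, closet, garage, gym, terrace, pantry, parlor, sauna]
Visit hall → queue [attic, closet, garage, gym, terrace, pantry, parlor, sauna]
Visit attic; enqueue study → queue [closet, garage, gym, terrace, pantry, parlor, sauna, study]
Visit closet → queue [garage, gym, terrace, pantry, parlor, sauna, study]
Visit garage → queue [gym, terrace, pantry, parlor, sauna, study]
Visit gym → queue [terrace, pantry, parlor, sauna, study]
Visit terrace → queue [pantry, parlor, sauna, study]
Visit pantry → queue [parlor, sauna, study]
Visit parlor → queue [sauna, study]
Visit sauna → queue [study]
Visit study → queue []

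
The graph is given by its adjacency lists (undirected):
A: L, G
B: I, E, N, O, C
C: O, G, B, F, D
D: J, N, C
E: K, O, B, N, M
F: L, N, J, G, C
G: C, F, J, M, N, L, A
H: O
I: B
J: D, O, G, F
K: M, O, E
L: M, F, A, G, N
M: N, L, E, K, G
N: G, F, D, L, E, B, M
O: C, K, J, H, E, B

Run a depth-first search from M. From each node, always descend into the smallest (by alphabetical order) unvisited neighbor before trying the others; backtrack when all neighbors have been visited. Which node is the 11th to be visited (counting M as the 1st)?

N

Visit M
M → E
E → B
B → C
C → D
D → J
J → F
F → G
G → A
A → L
L → N
J → O
O → H
O → K
B → I

Visit order: M, E, B, C, D, J, F, G, A, L, N, O, H, K, I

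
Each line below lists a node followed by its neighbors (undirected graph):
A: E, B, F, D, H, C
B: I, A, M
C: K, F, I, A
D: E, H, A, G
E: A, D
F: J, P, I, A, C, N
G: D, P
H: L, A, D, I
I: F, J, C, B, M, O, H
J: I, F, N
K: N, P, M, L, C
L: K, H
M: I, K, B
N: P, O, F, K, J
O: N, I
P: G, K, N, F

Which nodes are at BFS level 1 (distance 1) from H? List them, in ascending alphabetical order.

Level 0: H
Level 1: A, D, I, L
Level 2: B, C, E, F, G, J, K, M, O
Level 3: N, P

A, D, I, L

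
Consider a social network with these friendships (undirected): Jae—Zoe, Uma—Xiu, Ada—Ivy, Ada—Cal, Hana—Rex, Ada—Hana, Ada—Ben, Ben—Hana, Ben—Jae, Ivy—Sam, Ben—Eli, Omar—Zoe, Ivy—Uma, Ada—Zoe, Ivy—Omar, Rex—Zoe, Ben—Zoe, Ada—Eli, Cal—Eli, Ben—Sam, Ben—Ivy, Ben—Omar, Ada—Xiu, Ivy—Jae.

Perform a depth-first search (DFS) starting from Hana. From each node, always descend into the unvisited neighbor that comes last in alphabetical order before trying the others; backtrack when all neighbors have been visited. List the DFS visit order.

Visit Hana
Hana → Rex
Rex → Zoe
Zoe → Omar
Omar → Ivy
Ivy → Uma
Uma → Xiu
Xiu → Ada
Ada → Eli
Eli → Cal
Eli → Ben
Ben → Sam
Ben → Jae

Hana -> Rex -> Zoe -> Omar -> Ivy -> Uma -> Xiu -> Ada -> Eli -> Cal -> Ben -> Sam -> Jae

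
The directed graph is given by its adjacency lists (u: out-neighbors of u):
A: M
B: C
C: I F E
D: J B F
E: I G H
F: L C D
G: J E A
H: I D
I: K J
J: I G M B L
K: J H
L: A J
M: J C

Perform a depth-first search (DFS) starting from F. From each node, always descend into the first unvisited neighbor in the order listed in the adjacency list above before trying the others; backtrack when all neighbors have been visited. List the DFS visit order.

F L A M J I K H D B C E G

Visit F
F → L
L → A
A → M
M → J
J → I
I → K
K → H
H → D
D → B
B → C
C → E
E → G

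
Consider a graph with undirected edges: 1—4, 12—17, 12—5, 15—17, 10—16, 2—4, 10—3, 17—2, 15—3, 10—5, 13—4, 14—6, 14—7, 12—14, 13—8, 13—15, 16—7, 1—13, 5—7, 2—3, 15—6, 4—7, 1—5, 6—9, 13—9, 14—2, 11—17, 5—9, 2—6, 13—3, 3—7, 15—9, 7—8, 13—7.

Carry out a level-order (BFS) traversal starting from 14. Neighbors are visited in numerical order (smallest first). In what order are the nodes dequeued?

Visit 14; enqueue 2, 6, 7, 12 → queue [2, 6, 7, 12]
Visit 2; enqueue 3, 4, 17 → queue [6, 7, 12, 3, 4, 17]
Visit 6; enqueue 9, 15 → queue [7, 12, 3, 4, 17, 9, 15]
Visit 7; enqueue 5, 8, 13, 16 → queue [12, 3, 4, 17, 9, 15, 5, 8, 13, 16]
Visit 12 → queue [3, 4, 17, 9, 15, 5, 8, 13, 16]
Visit 3; enqueue 10 → queue [4, 17, 9, 15, 5, 8, 13, 16, 10]
Visit 4; enqueue 1 → queue [17, 9, 15, 5, 8, 13, 16, 10, 1]
Visit 17; enqueue 11 → queue [9, 15, 5, 8, 13, 16, 10, 1, 11]
Visit 9 → queue [15, 5, 8, 13, 16, 10, 1, 11]
Visit 15 → queue [5, 8, 13, 16, 10, 1, 11]
Visit 5 → queue [8, 13, 16, 10, 1, 11]
Visit 8 → queue [13, 16, 10, 1, 11]
Visit 13 → queue [16, 10, 1, 11]
Visit 16 → queue [10, 1, 11]
Visit 10 → queue [1, 11]
Visit 1 → queue [11]
Visit 11 → queue []

14, 2, 6, 7, 12, 3, 4, 17, 9, 15, 5, 8, 13, 16, 10, 1, 11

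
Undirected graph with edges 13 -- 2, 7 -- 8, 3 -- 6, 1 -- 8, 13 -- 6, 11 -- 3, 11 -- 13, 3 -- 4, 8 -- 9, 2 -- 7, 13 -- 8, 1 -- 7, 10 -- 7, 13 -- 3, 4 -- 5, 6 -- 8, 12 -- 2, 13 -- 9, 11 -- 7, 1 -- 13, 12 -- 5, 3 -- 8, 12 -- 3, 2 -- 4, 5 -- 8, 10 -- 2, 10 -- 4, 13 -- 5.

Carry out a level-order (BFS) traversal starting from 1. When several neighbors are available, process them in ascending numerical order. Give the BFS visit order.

Visit 1; enqueue 7, 8, 13 → queue [7, 8, 13]
Visit 7; enqueue 2, 10, 11 → queue [8, 13, 2, 10, 11]
Visit 8; enqueue 3, 5, 6, 9 → queue [13, 2, 10, 11, 3, 5, 6, 9]
Visit 13 → queue [2, 10, 11, 3, 5, 6, 9]
Visit 2; enqueue 4, 12 → queue [10, 11, 3, 5, 6, 9, 4, 12]
Visit 10 → queue [11, 3, 5, 6, 9, 4, 12]
Visit 11 → queue [3, 5, 6, 9, 4, 12]
Visit 3 → queue [5, 6, 9, 4, 12]
Visit 5 → queue [6, 9, 4, 12]
Visit 6 → queue [9, 4, 12]
Visit 9 → queue [4, 12]
Visit 4 → queue [12]
Visit 12 → queue []

1 -> 7 -> 8 -> 13 -> 2 -> 10 -> 11 -> 3 -> 5 -> 6 -> 9 -> 4 -> 12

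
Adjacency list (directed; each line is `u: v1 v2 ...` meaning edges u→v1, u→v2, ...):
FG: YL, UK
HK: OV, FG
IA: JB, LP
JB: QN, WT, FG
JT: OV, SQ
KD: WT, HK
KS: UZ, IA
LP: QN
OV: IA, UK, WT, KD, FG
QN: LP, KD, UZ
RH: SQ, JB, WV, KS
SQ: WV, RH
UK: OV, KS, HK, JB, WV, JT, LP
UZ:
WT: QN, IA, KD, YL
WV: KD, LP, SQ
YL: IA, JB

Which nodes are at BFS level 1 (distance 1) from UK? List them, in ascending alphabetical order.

HK, JB, JT, KS, LP, OV, WV

Level 0: UK
Level 1: HK, JB, JT, KS, LP, OV, WV
Level 2: FG, IA, KD, QN, SQ, UZ, WT
Level 3: RH, YL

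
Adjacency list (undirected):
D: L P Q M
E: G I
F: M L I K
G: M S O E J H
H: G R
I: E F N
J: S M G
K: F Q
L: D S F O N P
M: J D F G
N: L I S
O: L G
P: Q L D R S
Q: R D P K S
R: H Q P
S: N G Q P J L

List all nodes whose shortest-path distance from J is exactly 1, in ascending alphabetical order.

Level 0: J
Level 1: G, M, S
Level 2: D, E, F, H, L, N, O, P, Q
Level 3: I, K, R

G, M, S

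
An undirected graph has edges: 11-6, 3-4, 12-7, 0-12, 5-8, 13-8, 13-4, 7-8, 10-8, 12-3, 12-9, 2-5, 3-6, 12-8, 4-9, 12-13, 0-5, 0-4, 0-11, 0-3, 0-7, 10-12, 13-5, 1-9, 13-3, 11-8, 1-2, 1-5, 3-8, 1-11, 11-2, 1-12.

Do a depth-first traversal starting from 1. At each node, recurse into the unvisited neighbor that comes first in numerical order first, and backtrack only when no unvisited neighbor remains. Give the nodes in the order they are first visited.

1 -> 2 -> 5 -> 0 -> 3 -> 4 -> 9 -> 12 -> 7 -> 8 -> 10 -> 11 -> 6 -> 13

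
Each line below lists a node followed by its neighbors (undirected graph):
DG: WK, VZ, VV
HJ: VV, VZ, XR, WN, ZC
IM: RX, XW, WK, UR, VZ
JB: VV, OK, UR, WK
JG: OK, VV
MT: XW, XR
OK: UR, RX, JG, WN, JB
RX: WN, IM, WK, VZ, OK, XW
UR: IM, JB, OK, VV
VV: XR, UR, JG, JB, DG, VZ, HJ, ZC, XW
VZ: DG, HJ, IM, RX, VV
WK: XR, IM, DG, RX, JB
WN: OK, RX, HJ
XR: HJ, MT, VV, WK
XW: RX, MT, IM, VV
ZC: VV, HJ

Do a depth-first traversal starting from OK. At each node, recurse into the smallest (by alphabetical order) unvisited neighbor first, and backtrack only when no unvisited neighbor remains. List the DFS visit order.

OK JB UR IM RX VZ DG VV HJ WN XR MT XW WK ZC JG

Visit OK
OK → JB
JB → UR
UR → IM
IM → RX
RX → VZ
VZ → DG
DG → VV
VV → HJ
HJ → WN
HJ → XR
XR → MT
MT → XW
XR → WK
HJ → ZC
VV → JG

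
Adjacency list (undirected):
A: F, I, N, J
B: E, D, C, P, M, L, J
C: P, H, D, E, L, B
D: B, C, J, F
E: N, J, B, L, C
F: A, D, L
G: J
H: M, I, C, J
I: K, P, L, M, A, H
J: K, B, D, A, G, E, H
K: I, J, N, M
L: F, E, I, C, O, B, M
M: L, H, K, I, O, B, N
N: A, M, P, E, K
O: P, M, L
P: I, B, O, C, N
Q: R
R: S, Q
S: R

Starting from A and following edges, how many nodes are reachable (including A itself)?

BFS from A visits: A, F, I, N, J, D, L, K, P, M, H, E, B, G, C, O
Reachable nodes: 16 of 19 total.

16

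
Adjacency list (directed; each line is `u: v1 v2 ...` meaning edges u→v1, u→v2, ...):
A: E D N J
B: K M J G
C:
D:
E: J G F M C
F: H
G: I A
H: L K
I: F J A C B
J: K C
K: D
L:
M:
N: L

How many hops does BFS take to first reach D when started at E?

3

Level 0: E
Level 1: C, F, G, J, M
Level 2: A, H, I, K
Level 3: B, D, L, N
D first appears at level 3.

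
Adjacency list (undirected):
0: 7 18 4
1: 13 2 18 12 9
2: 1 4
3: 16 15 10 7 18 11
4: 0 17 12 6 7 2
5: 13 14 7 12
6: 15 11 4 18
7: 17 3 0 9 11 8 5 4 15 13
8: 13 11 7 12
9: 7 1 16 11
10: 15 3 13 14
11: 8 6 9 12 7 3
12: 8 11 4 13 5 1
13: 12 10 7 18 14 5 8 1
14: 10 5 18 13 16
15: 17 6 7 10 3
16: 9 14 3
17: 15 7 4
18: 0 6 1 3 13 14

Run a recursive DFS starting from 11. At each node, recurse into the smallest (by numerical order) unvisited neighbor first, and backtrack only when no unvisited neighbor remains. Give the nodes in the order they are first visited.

Visit 11
11 → 3
3 → 7
7 → 0
0 → 4
4 → 2
2 → 1
1 → 9
9 → 16
16 → 14
14 → 5
5 → 12
12 → 8
8 → 13
13 → 10
10 → 15
15 → 6
6 → 18
15 → 17

11 -> 3 -> 7 -> 0 -> 4 -> 2 -> 1 -> 9 -> 16 -> 14 -> 5 -> 12 -> 8 -> 13 -> 10 -> 15 -> 6 -> 18 -> 17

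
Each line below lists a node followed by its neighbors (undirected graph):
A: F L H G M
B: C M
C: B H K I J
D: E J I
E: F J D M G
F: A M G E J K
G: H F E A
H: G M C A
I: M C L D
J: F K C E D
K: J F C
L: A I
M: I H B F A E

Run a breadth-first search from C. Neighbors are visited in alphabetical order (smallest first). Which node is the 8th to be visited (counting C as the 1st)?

A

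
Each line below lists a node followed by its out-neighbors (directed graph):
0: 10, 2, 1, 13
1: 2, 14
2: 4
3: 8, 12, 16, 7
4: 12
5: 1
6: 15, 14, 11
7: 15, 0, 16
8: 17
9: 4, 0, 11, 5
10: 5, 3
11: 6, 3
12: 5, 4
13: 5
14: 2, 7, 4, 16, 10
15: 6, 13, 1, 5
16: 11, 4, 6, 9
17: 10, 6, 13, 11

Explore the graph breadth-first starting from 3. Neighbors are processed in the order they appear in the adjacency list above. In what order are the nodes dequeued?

Visit 3; enqueue 8, 12, 16, 7 → queue [8, 12, 16, 7]
Visit 8; enqueue 17 → queue [12, 16, 7, 17]
Visit 12; enqueue 5, 4 → queue [16, 7, 17, 5, 4]
Visit 16; enqueue 11, 6, 9 → queue [7, 17, 5, 4, 11, 6, 9]
Visit 7; enqueue 15, 0 → queue [17, 5, 4, 11, 6, 9, 15, 0]
Visit 17; enqueue 10, 13 → queue [5, 4, 11, 6, 9, 15, 0, 10, 13]
Visit 5; enqueue 1 → queue [4, 11, 6, 9, 15, 0, 10, 13, 1]
Visit 4 → queue [11, 6, 9, 15, 0, 10, 13, 1]
Visit 11 → queue [6, 9, 15, 0, 10, 13, 1]
Visit 6; enqueue 14 → queue [9, 15, 0, 10, 13, 1, 14]
Visit 9 → queue [15, 0, 10, 13, 1, 14]
Visit 15 → queue [0, 10, 13, 1, 14]
Visit 0; enqueue 2 → queue [10, 13, 1, 14, 2]
Visit 10 → queue [13, 1, 14, 2]
Visit 13 → queue [1, 14, 2]
Visit 1 → queue [14, 2]
Visit 14 → queue [2]
Visit 2 → queue []

3 -> 8 -> 12 -> 16 -> 7 -> 17 -> 5 -> 4 -> 11 -> 6 -> 9 -> 15 -> 0 -> 10 -> 13 -> 1 -> 14 -> 2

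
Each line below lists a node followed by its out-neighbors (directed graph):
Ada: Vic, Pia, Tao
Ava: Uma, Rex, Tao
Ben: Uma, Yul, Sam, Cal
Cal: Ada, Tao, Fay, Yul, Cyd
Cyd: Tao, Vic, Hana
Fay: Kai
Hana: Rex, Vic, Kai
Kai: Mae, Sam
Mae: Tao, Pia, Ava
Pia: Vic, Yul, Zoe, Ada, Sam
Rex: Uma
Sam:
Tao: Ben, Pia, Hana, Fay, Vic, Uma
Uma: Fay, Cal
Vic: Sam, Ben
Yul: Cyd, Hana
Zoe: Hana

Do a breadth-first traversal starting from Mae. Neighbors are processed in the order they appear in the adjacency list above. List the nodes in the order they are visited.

Mae, Tao, Pia, Ava, Ben, Hana, Fay, Vic, Uma, Yul, Zoe, Ada, Sam, Rex, Cal, Kai, Cyd

Visit Mae; enqueue Tao, Pia, Ava → queue [Tao, Pia, Ava]
Visit Tao; enqueue Ben, Hana, Fay, Vic, Uma → queue [Pia, Ava, Ben, Hana, Fay, Vic, Uma]
Visit Pia; enqueue Yul, Zoe, Ada, Sam → queue [Ava, Ben, Hana, Fay, Vic, Uma, Yul, Zoe, Ada, Sam]
Visit Ava; enqueue Rex → queue [Ben, Hana, Fay, Vic, Uma, Yul, Zoe, Ada, Sam, Rex]
Visit Ben; enqueue Cal → queue [Hana, Fay, Vic, Uma, Yul, Zoe, Ada, Sam, Rex, Cal]
Visit Hana; enqueue Kai → queue [Fay, Vic, Uma, Yul, Zoe, Ada, Sam, Rex, Cal, Kai]
Visit Fay → queue [Vic, Uma, Yul, Zoe, Ada, Sam, Rex, Cal, Kai]
Visit Vic → queue [Uma, Yul, Zoe, Ada, Sam, Rex, Cal, Kai]
Visit Uma → queue [Yul, Zoe, Ada, Sam, Rex, Cal, Kai]
Visit Yul; enqueue Cyd → queue [Zoe, Ada, Sam, Rex, Cal, Kai, Cyd]
Visit Zoe → queue [Ada, Sam, Rex, Cal, Kai, Cyd]
Visit Ada → queue [Sam, Rex, Cal, Kai, Cyd]
Visit Sam → queue [Rex, Cal, Kai, Cyd]
Visit Rex → queue [Cal, Kai, Cyd]
Visit Cal → queue [Kai, Cyd]
Visit Kai → queue [Cyd]
Visit Cyd → queue []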